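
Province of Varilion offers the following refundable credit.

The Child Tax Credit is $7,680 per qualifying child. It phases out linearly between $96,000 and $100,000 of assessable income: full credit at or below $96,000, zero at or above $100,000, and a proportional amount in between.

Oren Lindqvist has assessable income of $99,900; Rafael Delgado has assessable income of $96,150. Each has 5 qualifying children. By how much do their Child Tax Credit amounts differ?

Oren ($99,900): Child Tax Credit: base = 5 × $7,680 = $38,400. $99,900 is $3,900 into a $4,000 phase-out range, leaving 100/4,000 of the credit: $38,400 × 100/4,000 = $960.
Rafael ($96,150): Child Tax Credit: base = 5 × $7,680 = $38,400. $96,150 is $150 into a $4,000 phase-out range, leaving 3,850/4,000 of the credit: $38,400 × 3,850/4,000 = $36,960.
Difference: |$960 − $36,960| = $36,000.

$36,000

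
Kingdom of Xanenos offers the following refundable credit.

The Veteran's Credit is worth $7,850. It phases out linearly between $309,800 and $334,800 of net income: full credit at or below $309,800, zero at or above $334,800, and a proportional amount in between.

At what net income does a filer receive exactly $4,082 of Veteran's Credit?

$4,082 is 4,082/7,850 of the full $7,850, so 3,768/7,850 of the $25,000 range has been used: income = $309,800 + $25,000 × 3,768/7,850 = $321,800.

$321,800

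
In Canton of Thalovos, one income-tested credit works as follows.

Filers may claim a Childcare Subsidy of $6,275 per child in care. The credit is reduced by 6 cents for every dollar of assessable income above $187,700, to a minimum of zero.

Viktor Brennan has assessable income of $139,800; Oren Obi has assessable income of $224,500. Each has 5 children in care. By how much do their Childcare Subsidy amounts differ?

Viktor ($139,800): Childcare Subsidy: base = 5 × $6,275 = $31,375. $139,800 is at or below the $187,700 threshold, so the full $31,375 applies.
Oren ($224,500): Childcare Subsidy: base = 5 × $6,275 = $31,375. 6% of the $36,800 excess over $187,700 is $2,208; credit = $31,375 − $2,208 = $29,167.
Difference: |$31,375 − $29,167| = $2,208.

$2,208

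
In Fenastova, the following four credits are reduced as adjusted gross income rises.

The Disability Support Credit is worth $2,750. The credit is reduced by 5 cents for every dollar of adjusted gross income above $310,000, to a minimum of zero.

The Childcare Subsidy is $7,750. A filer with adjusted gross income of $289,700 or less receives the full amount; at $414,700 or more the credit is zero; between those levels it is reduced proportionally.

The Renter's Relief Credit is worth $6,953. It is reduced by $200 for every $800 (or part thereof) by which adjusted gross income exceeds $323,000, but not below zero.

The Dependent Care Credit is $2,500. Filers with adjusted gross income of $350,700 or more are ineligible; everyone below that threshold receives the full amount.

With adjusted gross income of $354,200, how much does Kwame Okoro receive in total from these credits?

$4,291

Disability Support Credit: 5% of the $44,200 excess over $310,000 is $2,210; credit = $2,750 − $2,210 = $540.
Childcare Subsidy: $354,200 is $64,500 into a $125,000 phase-out range, leaving 60,500/125,000 of the credit: $7,750 × 60,500/125,000 = $3,751.
Renter's Relief Credit: income exceeds $323,000 by $31,200 → 39 increments × $200 = $7,800 ≥ base, so the credit is $0.
Dependent Care Credit: $354,200 meets or exceeds the $350,700 cutoff, so the credit is $0.
Total: $540 + $3,751 + $0 + $0 = $4,291.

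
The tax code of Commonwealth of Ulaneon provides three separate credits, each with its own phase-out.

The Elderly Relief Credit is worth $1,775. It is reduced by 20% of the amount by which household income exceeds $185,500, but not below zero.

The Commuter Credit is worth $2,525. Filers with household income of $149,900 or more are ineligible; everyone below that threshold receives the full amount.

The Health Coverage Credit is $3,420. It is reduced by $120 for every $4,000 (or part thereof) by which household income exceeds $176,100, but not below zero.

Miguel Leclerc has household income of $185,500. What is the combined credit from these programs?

$4,835

Elderly Relief Credit: $185,500 is at or below the $185,500 threshold, so the full $1,775 applies.
Commuter Credit: $185,500 meets or exceeds the $149,900 cutoff, so the credit is $0.
Health Coverage Credit: income exceeds $176,100 by $9,400, which is 3 full-or-partial $4,000 increments; reduction = 3 × $120 = $360, leaving $3,060.
Total: $1,775 + $0 + $3,060 = $4,835.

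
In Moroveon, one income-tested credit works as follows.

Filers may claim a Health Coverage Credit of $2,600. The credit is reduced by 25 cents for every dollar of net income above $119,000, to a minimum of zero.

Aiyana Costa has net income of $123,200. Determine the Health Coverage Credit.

$1,550

Health Coverage Credit: 25% of the $4,200 excess over $119,000 is $1,050; credit = $2,600 − $1,050 = $1,550.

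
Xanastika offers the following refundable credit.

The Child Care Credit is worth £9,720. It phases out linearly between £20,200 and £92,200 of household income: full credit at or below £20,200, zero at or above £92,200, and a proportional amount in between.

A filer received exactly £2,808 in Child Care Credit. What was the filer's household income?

£2,808 is 2,808/9,720 of the full £9,720, so 6,912/9,720 of the £72,000 range has been used: income = £20,200 + £72,000 × 6,912/9,720 = £71,400.

£71,400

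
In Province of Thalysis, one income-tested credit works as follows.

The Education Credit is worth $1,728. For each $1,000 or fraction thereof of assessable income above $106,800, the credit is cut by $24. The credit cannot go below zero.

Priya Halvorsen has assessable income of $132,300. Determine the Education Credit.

$1,104

Education Credit: income exceeds $106,800 by $25,500, which is 26 full-or-partial $1,000 increments; reduction = 26 × $24 = $624, leaving $1,104.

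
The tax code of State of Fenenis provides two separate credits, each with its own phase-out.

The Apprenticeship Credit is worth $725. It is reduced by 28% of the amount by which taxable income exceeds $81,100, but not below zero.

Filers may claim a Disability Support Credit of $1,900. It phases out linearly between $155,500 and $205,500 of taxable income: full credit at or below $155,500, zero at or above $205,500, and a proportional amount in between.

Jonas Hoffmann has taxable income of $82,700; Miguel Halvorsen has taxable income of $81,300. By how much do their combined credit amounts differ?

$392

Jonas ($82,700): Apprenticeship Credit: 28% of the $1,600 excess over $81,100 is $448; credit = $725 − $448 = $277. Disability Support Credit: $82,700 is at or below the $155,500 threshold, so the full $1,900 applies. total $277 + $1,900 = $2,177
Miguel ($81,300): Apprenticeship Credit: 28% of the $200 excess over $81,100 is $56; credit = $725 − $56 = $669. Disability Support Credit: $81,300 is at or below the $155,500 threshold, so the full $1,900 applies. total $669 + $1,900 = $2,569
Difference: |$2,177 − $2,569| = $392.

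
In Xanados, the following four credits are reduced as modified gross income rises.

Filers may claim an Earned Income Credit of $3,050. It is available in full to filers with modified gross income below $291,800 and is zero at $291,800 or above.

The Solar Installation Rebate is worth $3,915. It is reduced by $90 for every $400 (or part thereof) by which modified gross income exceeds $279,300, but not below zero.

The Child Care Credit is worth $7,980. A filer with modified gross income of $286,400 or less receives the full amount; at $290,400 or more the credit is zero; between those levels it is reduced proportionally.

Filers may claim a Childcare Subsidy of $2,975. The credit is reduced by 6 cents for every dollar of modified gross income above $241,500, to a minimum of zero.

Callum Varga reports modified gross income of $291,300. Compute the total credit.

$4,265

Earned Income Credit: $291,300 is below the $291,800 cutoff, so the full $3,050 applies.
Solar Installation Rebate: income exceeds $279,300 by $12,000, which is 30 full-or-partial $400 increments; reduction = 30 × $90 = $2,700, leaving $1,215.
Child Care Credit: $291,300 is at or above $290,400, so the credit is $0.
Childcare Subsidy: 6% of the $49,800 excess over $241,500 is $2,988 ≥ base, so the credit is $0.
Total: $3,050 + $1,215 + $0 + $0 = $4,265.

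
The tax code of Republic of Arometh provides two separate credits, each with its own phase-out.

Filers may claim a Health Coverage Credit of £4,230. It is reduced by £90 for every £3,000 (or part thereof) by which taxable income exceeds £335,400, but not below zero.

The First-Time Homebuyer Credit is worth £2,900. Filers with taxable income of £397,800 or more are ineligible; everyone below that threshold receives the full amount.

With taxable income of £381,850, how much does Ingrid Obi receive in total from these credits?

Health Coverage Credit: income exceeds £335,400 by £46,450, which is 16 full-or-partial £3,000 increments; reduction = 16 × £90 = £1,440, leaving £2,790.
First-Time Homebuyer Credit: £381,850 is below the £397,800 cutoff, so the full £2,900 applies.
Total: £2,790 + £2,900 = £5,690.

£5,690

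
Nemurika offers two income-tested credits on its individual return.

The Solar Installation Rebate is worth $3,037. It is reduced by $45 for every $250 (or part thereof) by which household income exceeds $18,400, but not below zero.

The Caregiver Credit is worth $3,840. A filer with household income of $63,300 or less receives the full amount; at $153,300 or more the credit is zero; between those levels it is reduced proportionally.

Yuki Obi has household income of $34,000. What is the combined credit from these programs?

Solar Installation Rebate: income exceeds $18,400 by $15,600, which is 63 full-or-partial $250 increments; reduction = 63 × $45 = $2,835, leaving $202.
Caregiver Credit: $34,000 is at or below the $63,300 threshold, so the full $3,840 applies.
Total: $202 + $3,840 = $4,042.

$4,042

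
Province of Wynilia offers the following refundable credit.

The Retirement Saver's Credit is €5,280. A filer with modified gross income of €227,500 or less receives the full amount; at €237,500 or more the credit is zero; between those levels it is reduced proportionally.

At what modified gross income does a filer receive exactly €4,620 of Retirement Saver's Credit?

€228,750

€4,620 is 4,620/5,280 of the full €5,280, so 660/5,280 of the €10,000 range has been used: income = €227,500 + €10,000 × 660/5,280 = €228,750.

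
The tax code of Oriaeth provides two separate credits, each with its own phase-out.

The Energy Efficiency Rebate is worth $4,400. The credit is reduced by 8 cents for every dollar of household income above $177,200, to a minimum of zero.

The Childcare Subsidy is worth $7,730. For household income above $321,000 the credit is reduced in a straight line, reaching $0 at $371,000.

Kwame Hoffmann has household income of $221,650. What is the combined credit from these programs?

$8,574

Energy Efficiency Rebate: 8% of the $44,450 excess over $177,200 is $3,556; credit = $4,400 − $3,556 = $844.
Childcare Subsidy: $221,650 is at or below the $321,000 threshold, so the full $7,730 applies.
Total: $844 + $7,730 = $8,574.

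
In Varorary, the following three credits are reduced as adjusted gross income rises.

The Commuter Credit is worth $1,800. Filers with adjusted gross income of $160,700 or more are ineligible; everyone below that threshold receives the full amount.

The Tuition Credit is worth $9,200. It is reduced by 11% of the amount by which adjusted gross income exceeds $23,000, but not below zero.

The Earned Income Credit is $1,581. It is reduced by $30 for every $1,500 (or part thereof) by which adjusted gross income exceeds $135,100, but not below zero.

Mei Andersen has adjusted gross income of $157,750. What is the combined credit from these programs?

$2,901

Commuter Credit: $157,750 is below the $160,700 cutoff, so the full $1,800 applies.
Tuition Credit: 11% of the $134,750 excess over $23,000 is $14,822.50 ≥ base, so the credit is $0.
Earned Income Credit: income exceeds $135,100 by $22,650, which is 16 full-or-partial $1,500 increments; reduction = 16 × $30 = $480, leaving $1,101.
Total: $1,800 + $0 + $1,101 = $2,901.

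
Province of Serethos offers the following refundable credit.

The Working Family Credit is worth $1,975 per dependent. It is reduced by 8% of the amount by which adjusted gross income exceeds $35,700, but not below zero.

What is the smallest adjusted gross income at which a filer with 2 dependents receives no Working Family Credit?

Full credit = 2 × $1,975 = $3,950.
The credit falls by 8% of each dollar above $35,700, so it reaches zero when the excess is $3,950 / 8% = $49,375: income = $35,700 + $49,375 = $85,075.

$85,075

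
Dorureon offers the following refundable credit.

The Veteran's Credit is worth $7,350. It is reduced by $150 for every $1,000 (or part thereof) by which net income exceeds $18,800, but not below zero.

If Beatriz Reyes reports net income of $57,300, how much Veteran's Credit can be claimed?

$1,500

Veteran's Credit: income exceeds $18,800 by $38,500, which is 39 full-or-partial $1,000 increments; reduction = 39 × $150 = $5,850, leaving $1,500.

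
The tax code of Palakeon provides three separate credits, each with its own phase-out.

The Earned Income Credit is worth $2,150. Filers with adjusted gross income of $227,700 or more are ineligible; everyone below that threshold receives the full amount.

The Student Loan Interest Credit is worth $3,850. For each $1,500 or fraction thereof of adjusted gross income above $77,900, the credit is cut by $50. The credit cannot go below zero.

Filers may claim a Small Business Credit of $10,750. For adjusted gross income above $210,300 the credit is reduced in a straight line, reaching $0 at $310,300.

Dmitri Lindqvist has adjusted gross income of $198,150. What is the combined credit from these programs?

Earned Income Credit: $198,150 is below the $227,700 cutoff, so the full $2,150 applies.
Student Loan Interest Credit: income exceeds $77,900 by $120,250 → 81 increments × $50 = $4,050 ≥ base, so the credit is $0.
Small Business Credit: $198,150 is at or below the $210,300 threshold, so the full $10,750 applies.
Total: $2,150 + $0 + $10,750 = $12,900.

$12,900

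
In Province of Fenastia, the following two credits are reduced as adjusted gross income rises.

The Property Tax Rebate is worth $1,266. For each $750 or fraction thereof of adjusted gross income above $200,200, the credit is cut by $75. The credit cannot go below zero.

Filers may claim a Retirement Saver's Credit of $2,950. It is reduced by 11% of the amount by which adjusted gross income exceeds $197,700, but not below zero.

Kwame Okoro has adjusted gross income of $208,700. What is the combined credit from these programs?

$2,106

Property Tax Rebate: income exceeds $200,200 by $8,500, which is 12 full-or-partial $750 increments; reduction = 12 × $75 = $900, leaving $366.
Retirement Saver's Credit: 11% of the $11,000 excess over $197,700 is $1,210; credit = $2,950 − $1,210 = $1,740.
Total: $366 + $1,740 = $2,106.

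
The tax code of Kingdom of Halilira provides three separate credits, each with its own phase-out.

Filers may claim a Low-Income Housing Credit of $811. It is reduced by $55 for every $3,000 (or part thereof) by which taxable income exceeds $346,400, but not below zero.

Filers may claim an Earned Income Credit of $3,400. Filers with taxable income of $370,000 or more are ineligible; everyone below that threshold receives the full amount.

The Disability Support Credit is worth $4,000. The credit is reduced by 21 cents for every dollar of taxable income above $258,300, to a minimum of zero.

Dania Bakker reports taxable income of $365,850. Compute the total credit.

$3,826

Low-Income Housing Credit: income exceeds $346,400 by $19,450, which is 7 full-or-partial $3,000 increments; reduction = 7 × $55 = $385, leaving $426.
Earned Income Credit: $365,850 is below the $370,000 cutoff, so the full $3,400 applies.
Disability Support Credit: 21% of the $107,550 excess over $258,300 is $22,585.50 ≥ base, so the credit is $0.
Total: $426 + $3,400 + $0 = $3,826.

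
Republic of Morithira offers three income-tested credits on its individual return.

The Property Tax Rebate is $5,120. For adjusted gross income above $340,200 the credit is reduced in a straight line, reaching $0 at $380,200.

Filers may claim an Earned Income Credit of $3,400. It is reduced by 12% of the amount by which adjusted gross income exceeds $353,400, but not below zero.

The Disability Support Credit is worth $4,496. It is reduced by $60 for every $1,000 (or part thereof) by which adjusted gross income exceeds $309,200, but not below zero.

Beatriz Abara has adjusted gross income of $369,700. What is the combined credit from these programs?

Property Tax Rebate: $369,700 is $29,500 into a $40,000 phase-out range, leaving 10,500/40,000 of the credit: $5,120 × 10,500/40,000 = $1,344.
Earned Income Credit: 12% of the $16,300 excess over $353,400 is $1,956; credit = $3,400 − $1,956 = $1,444.
Disability Support Credit: income exceeds $309,200 by $60,500, which is 61 full-or-partial $1,000 increments; reduction = 61 × $60 = $3,660, leaving $836.
Total: $1,344 + $1,444 + $836 = $3,624.

$3,624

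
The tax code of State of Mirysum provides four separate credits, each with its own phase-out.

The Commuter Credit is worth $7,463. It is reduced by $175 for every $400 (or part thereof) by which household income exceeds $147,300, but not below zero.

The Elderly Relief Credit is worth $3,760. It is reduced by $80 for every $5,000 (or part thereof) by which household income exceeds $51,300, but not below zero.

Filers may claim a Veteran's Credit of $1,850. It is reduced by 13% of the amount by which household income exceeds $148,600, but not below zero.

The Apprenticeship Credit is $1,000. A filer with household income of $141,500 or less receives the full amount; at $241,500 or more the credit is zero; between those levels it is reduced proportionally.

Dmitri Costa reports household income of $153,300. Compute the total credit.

$9,039

Commuter Credit: income exceeds $147,300 by $6,000, which is 15 full-or-partial $400 increments; reduction = 15 × $175 = $2,625, leaving $4,838.
Elderly Relief Credit: income exceeds $51,300 by $102,000, which is 21 full-or-partial $5,000 increments; reduction = 21 × $80 = $1,680, leaving $2,080.
Veteran's Credit: 13% of the $4,700 excess over $148,600 is $611; credit = $1,850 − $611 = $1,239.
Apprenticeship Credit: $153,300 is $11,800 into a $100,000 phase-out range, leaving 88,200/100,000 of the credit: $1,000 × 88,200/100,000 = $882.
Total: $4,838 + $2,080 + $1,239 + $882 = $9,039.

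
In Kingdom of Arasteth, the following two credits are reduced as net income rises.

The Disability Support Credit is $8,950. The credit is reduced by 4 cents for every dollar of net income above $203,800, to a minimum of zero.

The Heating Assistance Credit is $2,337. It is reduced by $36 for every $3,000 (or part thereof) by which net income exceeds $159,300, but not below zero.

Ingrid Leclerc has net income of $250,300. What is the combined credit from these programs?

Disability Support Credit: 4% of the $46,500 excess over $203,800 is $1,860; credit = $8,950 − $1,860 = $7,090.
Heating Assistance Credit: income exceeds $159,300 by $91,000, which is 31 full-or-partial $3,000 increments; reduction = 31 × $36 = $1,116, leaving $1,221.
Total: $7,090 + $1,221 = $8,311.

$8,311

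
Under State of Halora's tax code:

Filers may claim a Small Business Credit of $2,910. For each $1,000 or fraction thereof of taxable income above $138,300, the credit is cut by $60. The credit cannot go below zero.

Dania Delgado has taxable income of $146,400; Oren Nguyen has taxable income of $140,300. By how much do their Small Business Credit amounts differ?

$420

Dania ($146,400): Small Business Credit: income exceeds $138,300 by $8,100, which is 9 full-or-partial $1,000 increments; reduction = 9 × $60 = $540, leaving $2,370.
Oren ($140,300): Small Business Credit: income exceeds $138,300 by $2,000, which is 2 full-or-partial $1,000 increments; reduction = 2 × $60 = $120, leaving $2,790.
Difference: |$2,370 − $2,790| = $420.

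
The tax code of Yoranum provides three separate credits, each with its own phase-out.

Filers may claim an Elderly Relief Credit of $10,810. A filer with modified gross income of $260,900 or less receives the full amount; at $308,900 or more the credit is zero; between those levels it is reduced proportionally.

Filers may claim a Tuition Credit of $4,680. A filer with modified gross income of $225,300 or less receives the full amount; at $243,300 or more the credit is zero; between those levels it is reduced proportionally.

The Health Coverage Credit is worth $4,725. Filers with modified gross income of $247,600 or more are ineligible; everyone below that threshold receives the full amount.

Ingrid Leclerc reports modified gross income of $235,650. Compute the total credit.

$17,524

Elderly Relief Credit: $235,650 is at or below the $260,900 threshold, so the full $10,810 applies.
Tuition Credit: $235,650 is $10,350 into a $18,000 phase-out range, leaving 7,650/18,000 of the credit: $4,680 × 7,650/18,000 = $1,989.
Health Coverage Credit: $235,650 is below the $247,600 cutoff, so the full $4,725 applies.
Total: $10,810 + $1,989 + $4,725 = $17,524.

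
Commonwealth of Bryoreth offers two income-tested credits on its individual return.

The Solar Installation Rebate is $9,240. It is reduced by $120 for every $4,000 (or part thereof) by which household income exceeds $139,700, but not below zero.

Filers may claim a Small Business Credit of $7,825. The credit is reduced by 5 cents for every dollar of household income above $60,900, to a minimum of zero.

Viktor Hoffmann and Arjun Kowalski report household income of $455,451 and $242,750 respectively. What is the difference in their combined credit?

Viktor ($455,451): Solar Installation Rebate: income exceeds $139,700 by $315,751 → 79 increments × $120 = $9,480 ≥ base, so the credit is $0. Small Business Credit: 5% of the $394,551 excess over $60,900 is $19,727.55 ≥ base, so the credit is $0. total $0 + $0 = $0
Arjun ($242,750): Solar Installation Rebate: income exceeds $139,700 by $103,050, which is 26 full-or-partial $4,000 increments; reduction = 26 × $120 = $3,120, leaving $6,120. Small Business Credit: 5% of the $181,850 excess over $60,900 is $9,092.50 ≥ base, so the credit is $0. total $6,120 + $0 = $6,120
Difference: |$0 − $6,120| = $6,120.

$6,120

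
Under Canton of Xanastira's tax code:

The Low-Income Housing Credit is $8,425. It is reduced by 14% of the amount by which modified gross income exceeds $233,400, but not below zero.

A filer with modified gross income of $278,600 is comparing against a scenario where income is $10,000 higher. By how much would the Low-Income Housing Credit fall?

At $278,600 — 14% of the $45,200 excess over $233,400 is $6,328; credit = $8,425 − $6,328 = $2,097.
At $288,600 — 14% of the $55,200 excess over $233,400 is $7,728; credit = $8,425 − $7,728 = $697.
Lost: $2,097 − $697 = $1,400.

$1,400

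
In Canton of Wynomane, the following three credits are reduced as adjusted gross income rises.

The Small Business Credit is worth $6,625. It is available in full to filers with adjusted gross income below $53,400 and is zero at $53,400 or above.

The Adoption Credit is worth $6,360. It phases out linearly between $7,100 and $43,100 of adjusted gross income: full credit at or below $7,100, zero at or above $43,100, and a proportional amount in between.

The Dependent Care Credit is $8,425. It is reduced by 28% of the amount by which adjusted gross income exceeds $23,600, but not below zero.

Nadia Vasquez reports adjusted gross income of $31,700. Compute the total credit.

$14,796

Small Business Credit: $31,700 is below the $53,400 cutoff, so the full $6,625 applies.
Adoption Credit: $31,700 is $24,600 into a $36,000 phase-out range, leaving 11,400/36,000 of the credit: $6,360 × 11,400/36,000 = $2,014.
Dependent Care Credit: 28% of the $8,100 excess over $23,600 is $2,268; credit = $8,425 − $2,268 = $6,157.
Total: $6,625 + $2,014 + $6,157 = $14,796.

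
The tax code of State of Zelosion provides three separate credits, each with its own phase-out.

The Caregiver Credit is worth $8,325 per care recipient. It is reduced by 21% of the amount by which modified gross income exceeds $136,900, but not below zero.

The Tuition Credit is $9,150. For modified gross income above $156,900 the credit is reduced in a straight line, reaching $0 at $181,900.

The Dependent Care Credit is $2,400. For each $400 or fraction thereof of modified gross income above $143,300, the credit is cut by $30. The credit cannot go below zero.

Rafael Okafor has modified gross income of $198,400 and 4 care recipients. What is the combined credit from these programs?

Caregiver Credit: base = 4 × $8,325 = $33,300. 21% of the $61,500 excess over $136,900 is $12,915; credit = $33,300 − $12,915 = $20,385.
Tuition Credit: $198,400 is at or above $181,900, so the credit is $0.
Dependent Care Credit: income exceeds $143,300 by $55,100 → 138 increments × $30 = $4,140 ≥ base, so the credit is $0.
Total: $20,385 + $0 + $0 = $20,385.

$20,385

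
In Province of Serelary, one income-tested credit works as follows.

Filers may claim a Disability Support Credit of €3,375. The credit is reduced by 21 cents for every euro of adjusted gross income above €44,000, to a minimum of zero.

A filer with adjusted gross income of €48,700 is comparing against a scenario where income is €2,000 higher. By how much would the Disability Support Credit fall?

At €48,700 — 21% of the €4,700 excess over €44,000 is €987; credit = €3,375 − €987 = €2,388.
At €50,700 — 21% of the €6,700 excess over €44,000 is €1,407; credit = €3,375 − €1,407 = €1,968.
Lost: €2,388 − €1,968 = €420.

€420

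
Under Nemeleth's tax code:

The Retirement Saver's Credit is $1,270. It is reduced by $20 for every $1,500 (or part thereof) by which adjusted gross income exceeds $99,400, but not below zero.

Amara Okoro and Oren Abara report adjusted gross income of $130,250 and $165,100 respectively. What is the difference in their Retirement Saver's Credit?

Amara ($130,250): Retirement Saver's Credit: income exceeds $99,400 by $30,850, which is 21 full-or-partial $1,500 increments; reduction = 21 × $20 = $420, leaving $850.
Oren ($165,100): Retirement Saver's Credit: income exceeds $99,400 by $65,700, which is 44 full-or-partial $1,500 increments; reduction = 44 × $20 = $880, leaving $390.
Difference: |$850 − $390| = $460.

$460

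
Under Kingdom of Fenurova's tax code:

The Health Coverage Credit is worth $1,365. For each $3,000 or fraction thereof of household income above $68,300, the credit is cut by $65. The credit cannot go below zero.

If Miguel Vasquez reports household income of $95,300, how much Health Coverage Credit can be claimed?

$780

Health Coverage Credit: income exceeds $68,300 by $27,000, which is 9 full-or-partial $3,000 increments; reduction = 9 × $65 = $585, leaving $780.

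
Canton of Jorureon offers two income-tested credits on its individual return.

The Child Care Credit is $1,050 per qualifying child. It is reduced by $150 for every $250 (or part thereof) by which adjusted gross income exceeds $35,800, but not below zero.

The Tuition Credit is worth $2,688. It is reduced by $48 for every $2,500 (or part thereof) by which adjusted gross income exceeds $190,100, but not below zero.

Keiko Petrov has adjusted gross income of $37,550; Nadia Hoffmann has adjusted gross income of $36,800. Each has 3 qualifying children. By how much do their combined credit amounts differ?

$450

Keiko ($37,550): Child Care Credit: base = 3 × $1,050 = $3,150. income exceeds $35,800 by $1,750, which is 7 full-or-partial $250 increments; reduction = 7 × $150 = $1,050, leaving $2,100. Tuition Credit: $37,550 is at or below the $190,100 threshold, so the full $2,688 applies. total $2,100 + $2,688 = $4,788
Nadia ($36,800): Child Care Credit: base = 3 × $1,050 = $3,150. income exceeds $35,800 by $1,000, which is 4 full-or-partial $250 increments; reduction = 4 × $150 = $600, leaving $2,550. Tuition Credit: $36,800 is at or below the $190,100 threshold, so the full $2,688 applies. total $2,550 + $2,688 = $5,238
Difference: |$4,788 − $5,238| = $450.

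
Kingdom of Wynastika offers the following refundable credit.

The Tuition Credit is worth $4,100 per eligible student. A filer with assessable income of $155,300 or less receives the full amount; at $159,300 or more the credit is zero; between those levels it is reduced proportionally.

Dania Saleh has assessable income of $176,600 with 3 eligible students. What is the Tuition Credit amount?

$0

Tuition Credit: base = 3 × $4,100 = $12,300. $176,600 is at or above $159,300, so the credit is $0.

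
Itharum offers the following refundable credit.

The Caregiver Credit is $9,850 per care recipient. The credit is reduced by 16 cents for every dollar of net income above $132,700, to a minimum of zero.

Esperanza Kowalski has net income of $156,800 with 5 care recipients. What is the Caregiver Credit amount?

Caregiver Credit: base = 5 × $9,850 = $49,250. 16% of the $24,100 excess over $132,700 is $3,856; credit = $49,250 − $3,856 = $45,394.

$45,394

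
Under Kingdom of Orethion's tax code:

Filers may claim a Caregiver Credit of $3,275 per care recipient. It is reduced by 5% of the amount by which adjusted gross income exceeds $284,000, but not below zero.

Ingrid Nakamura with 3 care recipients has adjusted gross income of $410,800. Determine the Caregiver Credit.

Caregiver Credit: base = 3 × $3,275 = $9,825. 5% of the $126,800 excess over $284,000 is $6,340; credit = $9,825 − $6,340 = $3,485.

$3,485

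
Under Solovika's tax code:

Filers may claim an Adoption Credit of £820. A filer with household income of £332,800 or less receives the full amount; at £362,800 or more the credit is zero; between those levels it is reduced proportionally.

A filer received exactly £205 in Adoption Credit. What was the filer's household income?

£205 is 205/820 of the full £820, so 615/820 of the £30,000 range has been used: income = £332,800 + £30,000 × 615/820 = £355,300.

£355,300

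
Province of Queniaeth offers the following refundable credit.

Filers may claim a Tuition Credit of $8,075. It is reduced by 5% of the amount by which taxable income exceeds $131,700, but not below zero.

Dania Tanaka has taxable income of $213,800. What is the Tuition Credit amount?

$3,970

Tuition Credit: 5% of the $82,100 excess over $131,700 is $4,105; credit = $8,075 − $4,105 = $3,970.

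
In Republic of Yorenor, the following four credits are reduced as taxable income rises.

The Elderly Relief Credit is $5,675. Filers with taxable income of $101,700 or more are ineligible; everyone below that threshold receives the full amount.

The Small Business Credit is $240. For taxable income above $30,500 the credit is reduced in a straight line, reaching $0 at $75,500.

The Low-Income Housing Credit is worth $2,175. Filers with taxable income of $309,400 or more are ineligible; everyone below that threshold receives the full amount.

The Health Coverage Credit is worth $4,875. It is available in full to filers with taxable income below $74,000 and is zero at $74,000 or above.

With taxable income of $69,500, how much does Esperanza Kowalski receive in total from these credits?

Elderly Relief Credit: $69,500 is below the $101,700 cutoff, so the full $5,675 applies.
Small Business Credit: $69,500 is $39,000 into a $45,000 phase-out range, leaving 6,000/45,000 of the credit: $240 × 6,000/45,000 = $32.
Low-Income Housing Credit: $69,500 is below the $309,400 cutoff, so the full $2,175 applies.
Health Coverage Credit: $69,500 is below the $74,000 cutoff, so the full $4,875 applies.
Total: $5,675 + $32 + $2,175 + $4,875 = $12,757.

$12,757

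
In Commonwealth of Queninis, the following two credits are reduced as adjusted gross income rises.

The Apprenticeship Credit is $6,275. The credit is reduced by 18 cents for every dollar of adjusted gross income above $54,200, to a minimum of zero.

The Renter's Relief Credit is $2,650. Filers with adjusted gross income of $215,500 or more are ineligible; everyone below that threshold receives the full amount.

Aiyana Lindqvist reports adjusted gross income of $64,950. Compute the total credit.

$6,990

Apprenticeship Credit: 18% of the $10,750 excess over $54,200 is $1,935; credit = $6,275 − $1,935 = $4,340.
Renter's Relief Credit: $64,950 is below the $215,500 cutoff, so the full $2,650 applies.
Total: $4,340 + $2,650 = $6,990.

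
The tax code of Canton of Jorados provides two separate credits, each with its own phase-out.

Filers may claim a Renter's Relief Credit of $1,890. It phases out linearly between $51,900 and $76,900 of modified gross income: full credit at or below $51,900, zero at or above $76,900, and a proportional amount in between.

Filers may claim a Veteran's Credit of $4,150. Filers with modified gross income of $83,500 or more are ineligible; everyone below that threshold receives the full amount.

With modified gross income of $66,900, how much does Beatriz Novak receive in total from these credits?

Renter's Relief Credit: $66,900 is $15,000 into a $25,000 phase-out range, leaving 10,000/25,000 of the credit: $1,890 × 10,000/25,000 = $756.
Veteran's Credit: $66,900 is below the $83,500 cutoff, so the full $4,150 applies.
Total: $756 + $4,150 = $4,906.

$4,906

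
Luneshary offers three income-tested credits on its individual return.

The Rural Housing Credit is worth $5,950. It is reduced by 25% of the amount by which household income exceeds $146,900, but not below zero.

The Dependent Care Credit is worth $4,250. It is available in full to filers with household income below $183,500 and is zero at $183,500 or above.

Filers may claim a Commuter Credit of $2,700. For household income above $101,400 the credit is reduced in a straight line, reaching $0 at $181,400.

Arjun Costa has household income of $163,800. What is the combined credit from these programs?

$6,569

Rural Housing Credit: 25% of the $16,900 excess over $146,900 is $4,225; credit = $5,950 − $4,225 = $1,725.
Dependent Care Credit: $163,800 is below the $183,500 cutoff, so the full $4,250 applies.
Commuter Credit: $163,800 is $62,400 into a $80,000 phase-out range, leaving 17,600/80,000 of the credit: $2,700 × 17,600/80,000 = $594.
Total: $1,725 + $4,250 + $594 = $6,569.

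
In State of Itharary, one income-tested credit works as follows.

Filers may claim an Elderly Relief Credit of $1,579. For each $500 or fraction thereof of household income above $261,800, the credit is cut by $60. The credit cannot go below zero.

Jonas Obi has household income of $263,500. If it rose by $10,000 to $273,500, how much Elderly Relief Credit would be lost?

At $263,500 — income exceeds $261,800 by $1,700, which is 4 full-or-partial $500 increments; reduction = 4 × $60 = $240, leaving $1,339.
At $273,500 — income exceeds $261,800 by $11,700, which is 24 full-or-partial $500 increments; reduction = 24 × $60 = $1,440, leaving $139.
Lost: $1,339 − $139 = $1,200.

$1,200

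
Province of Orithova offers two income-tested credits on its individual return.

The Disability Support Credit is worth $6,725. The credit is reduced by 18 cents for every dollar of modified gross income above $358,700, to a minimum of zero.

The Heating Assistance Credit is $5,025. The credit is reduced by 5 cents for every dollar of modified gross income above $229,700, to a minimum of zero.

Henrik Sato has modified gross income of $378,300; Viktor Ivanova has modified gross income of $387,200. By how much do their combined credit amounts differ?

Henrik ($378,300): Disability Support Credit: 18% of the $19,600 excess over $358,700 is $3,528; credit = $6,725 − $3,528 = $3,197. Heating Assistance Credit: 5% of the $148,600 excess over $229,700 is $7,430 ≥ base, so the credit is $0. total $3,197 + $0 = $3,197
Viktor ($387,200): Disability Support Credit: 18% of the $28,500 excess over $358,700 is $5,130; credit = $6,725 − $5,130 = $1,595. Heating Assistance Credit: 5% of the $157,500 excess over $229,700 is $7,875 ≥ base, so the credit is $0. total $1,595 + $0 = $1,595
Difference: |$3,197 − $1,595| = $1,602.

$1,602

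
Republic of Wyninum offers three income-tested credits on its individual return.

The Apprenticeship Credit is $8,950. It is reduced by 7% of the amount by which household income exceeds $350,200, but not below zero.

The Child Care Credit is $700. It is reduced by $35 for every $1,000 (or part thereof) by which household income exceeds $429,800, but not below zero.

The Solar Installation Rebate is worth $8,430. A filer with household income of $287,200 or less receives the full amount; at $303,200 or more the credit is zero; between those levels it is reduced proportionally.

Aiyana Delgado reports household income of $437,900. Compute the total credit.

$3,196

Apprenticeship Credit: 7% of the $87,700 excess over $350,200 is $6,139; credit = $8,950 − $6,139 = $2,811.
Child Care Credit: income exceeds $429,800 by $8,100, which is 9 full-or-partial $1,000 increments; reduction = 9 × $35 = $315, leaving $385.
Solar Installation Rebate: $437,900 is at or above $303,200, so the credit is $0.
Total: $2,811 + $385 + $0 = $3,196.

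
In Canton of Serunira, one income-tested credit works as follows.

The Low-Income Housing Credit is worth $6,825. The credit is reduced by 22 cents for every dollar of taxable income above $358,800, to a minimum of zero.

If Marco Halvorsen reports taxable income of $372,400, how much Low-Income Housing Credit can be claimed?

Low-Income Housing Credit: 22% of the $13,600 excess over $358,800 is $2,992; credit = $6,825 − $2,992 = $3,833.

$3,833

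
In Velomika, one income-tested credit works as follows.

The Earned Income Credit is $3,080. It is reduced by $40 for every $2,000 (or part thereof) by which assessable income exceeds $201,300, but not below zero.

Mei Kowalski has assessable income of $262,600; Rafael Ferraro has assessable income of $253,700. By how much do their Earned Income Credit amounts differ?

$160

Mei ($262,600): Earned Income Credit: income exceeds $201,300 by $61,300, which is 31 full-or-partial $2,000 increments; reduction = 31 × $40 = $1,240, leaving $1,840.
Rafael ($253,700): Earned Income Credit: income exceeds $201,300 by $52,400, which is 27 full-or-partial $2,000 increments; reduction = 27 × $40 = $1,080, leaving $2,000.
Difference: |$1,840 − $2,000| = $160.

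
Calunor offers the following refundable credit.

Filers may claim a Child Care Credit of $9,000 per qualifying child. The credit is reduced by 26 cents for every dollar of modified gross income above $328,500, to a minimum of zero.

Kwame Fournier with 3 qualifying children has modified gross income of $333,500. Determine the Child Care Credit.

$25,700

Child Care Credit: base = 3 × $9,000 = $27,000. 26% of the $5,000 excess over $328,500 is $1,300; credit = $27,000 − $1,300 = $25,700.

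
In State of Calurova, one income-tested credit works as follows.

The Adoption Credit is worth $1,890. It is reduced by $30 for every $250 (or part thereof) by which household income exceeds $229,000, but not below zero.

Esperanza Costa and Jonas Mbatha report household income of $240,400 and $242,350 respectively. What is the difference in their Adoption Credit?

$240

Esperanza ($240,400): Adoption Credit: income exceeds $229,000 by $11,400, which is 46 full-or-partial $250 increments; reduction = 46 × $30 = $1,380, leaving $510.
Jonas ($242,350): Adoption Credit: income exceeds $229,000 by $13,350, which is 54 full-or-partial $250 increments; reduction = 54 × $30 = $1,620, leaving $270.
Difference: |$510 − $270| = $240.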